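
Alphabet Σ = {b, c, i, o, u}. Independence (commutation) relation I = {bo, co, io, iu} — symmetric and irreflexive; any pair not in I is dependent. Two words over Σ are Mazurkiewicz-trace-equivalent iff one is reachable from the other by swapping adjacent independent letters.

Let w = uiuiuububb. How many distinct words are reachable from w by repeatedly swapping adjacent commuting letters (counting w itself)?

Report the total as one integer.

drop 0:u onto floor
drop 1:i onto floor
drop 2:u onto {0:u}
drop 3:i onto {1:i}
drop 4:u onto {2:u}
drop 5:u onto {4:u}
drop 6:b onto {3:i, 5:u}
drop 7:u onto {6:b}
drop 8:b onto {7:u}
drop 9:b onto {8:b}
ground layer = {0:u, 1:i}
drop-orders for the pieces not yet dropped (sum over which currently-grounded one goes next):
  1 to go: {9} 1
  2 to go: {8,9} 1
  3 to go: {7,8,9} 1
  4 to go: {6,7,8,9} 1
  5 to go: {3,6,7,8,9} 1  {5,6,7,8,9} 1
  6 to go: {1,3,6,7,8,9} 1  {3,5,6,7,8,9} 2  {4,5,6,7,8,9} 1
  7 to go: {1,3,5,6,7,8,9} 3  {2,4,5,6,7,8,9} 1  {3,4,5,6,7,8,9} 3
  8 to go: {0,2,4,5,6,7,8,9} 1  {1,3,4,5,6,7,8,9} 6  {2,3,4,5,6,7,8,9} 4
  if 0:u drops first: 10 orders
  if 1:i drops first: 5 orders
heap linearizations: 15

15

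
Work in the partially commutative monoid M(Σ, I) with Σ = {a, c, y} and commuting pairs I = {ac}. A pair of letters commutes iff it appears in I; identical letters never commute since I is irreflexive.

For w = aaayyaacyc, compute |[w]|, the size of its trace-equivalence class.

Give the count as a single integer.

drop 0:a onto floor
drop 1:a onto {0:a}
drop 2:a onto {1:a}
drop 3:y onto {2:a}
drop 4:y onto {3:y}
drop 5:a onto {4:y}
drop 6:a onto {5:a}
drop 7:c onto {4:y}
drop 8:y onto {6:a, 7:c}
drop 9:c onto {8:y}
ground layer = {0:a}
drop-orders for the pieces not yet dropped (sum over which currently-grounded one goes next):
  1 to go: {9} 1
  2 to go: {8,9} 1
  3 to go: {6,8,9} 1  {7,8,9} 1
  4 to go: {5,6,8,9} 1  {6,7,8,9} 2
  5 to go: {5,6,7,8,9} 3
  6 to go: {4,5,6,7,8,9} 3
  7 to go: {3,4,5,6,7,8,9} 3
  8 to go: {2,3,4,5,6,7,8,9} 3
  if 0:a drops first: 3 orders

3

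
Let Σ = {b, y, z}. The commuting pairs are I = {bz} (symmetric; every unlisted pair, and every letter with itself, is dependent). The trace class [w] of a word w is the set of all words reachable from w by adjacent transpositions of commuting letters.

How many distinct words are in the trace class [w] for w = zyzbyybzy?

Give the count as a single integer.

piece 0:z — minimal
piece 1:y rests on {0:z}
piece 2:z rests on {1:y}
piece 3:b rests on {1:y}
piece 4:y rests on {2:z, 3:b}
piece 5:y rests on {4:y}
piece 6:b rests on {5:y}
piece 7:z rests on {5:y}
piece 8:y rests on {6:b, 7:z}
minimal pieces: {0:z}
ways to finish when only these pieces remain (= sum over removing one remaining piece with nothing left below it):
  1 left: {8}→1
  2 left: {6,8}→1  {7,8}→1
  3 left: {6,7,8}→2
  4 left: {5,6,7,8}→2
  5 left: {4,5,6,7,8}→2
  6 left: {2,4,5,6,7,8}→2  {3,4,5,6,7,8}→2
  7 left: {2,3,4,5,6,7,8}→4
  placing 0:z first → 4 extensions

4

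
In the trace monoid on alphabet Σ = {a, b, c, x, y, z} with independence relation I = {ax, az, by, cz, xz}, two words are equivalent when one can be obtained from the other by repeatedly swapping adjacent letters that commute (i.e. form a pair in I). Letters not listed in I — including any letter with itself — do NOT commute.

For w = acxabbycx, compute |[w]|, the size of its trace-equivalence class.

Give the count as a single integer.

6

drop 0:a onto floor
drop 1:c onto {0:a}
drop 2:x onto {1:c}
drop 3:a onto {1:c}
drop 4:b onto {2:x, 3:a}
drop 5:b onto {4:b}
drop 6:y onto {2:x, 3:a}
drop 7:c onto {5:b, 6:y}
drop 8:x onto {7:c}
ground layer = {0:a}
drop-orders for the pieces not yet dropped (sum over which currently-grounded one goes next):
  1 to go: {8} 1
  2 to go: {7,8} 1
  3 to go: {5,7,8} 1  {6,7,8} 1
  4 to go: {4,5,7,8} 1  {5,6,7,8} 2
  5 to go: {4,5,6,7,8} 3
  6 to go: {2,4,5,6,7,8} 3  {3,4,5,6,7,8} 3
  7 to go: {2,3,4,5,6,7,8} 6
  if 0:a drops first: 6 orders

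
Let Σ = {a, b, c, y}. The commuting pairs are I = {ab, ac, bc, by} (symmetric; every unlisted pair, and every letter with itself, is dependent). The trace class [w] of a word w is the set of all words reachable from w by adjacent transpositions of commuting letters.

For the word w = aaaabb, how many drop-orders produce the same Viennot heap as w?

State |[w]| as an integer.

15

drop 0:a onto floor
drop 1:a onto {0:a}
drop 2:a onto {1:a}
drop 3:a onto {2:a}
drop 4:b onto floor
drop 5:b onto {4:b}
ground layer = {0:a, 4:b}
drop-orders for the pieces not yet dropped (sum over which currently-grounded one goes next):
  1 to go: {3} 1  {5} 1
  2 to go: {2,3} 1  {3,5} 2  {4,5} 1
  3 to go: {1,2,3} 1  {2,3,5} 3  {3,4,5} 3
  4 to go: {0,1,2,3} 1  {1,2,3,5} 4  {2,3,4,5} 6
  if 0:a drops first: 10 orders
  if 4:b drops first: 5 orders
heap linearizations: 15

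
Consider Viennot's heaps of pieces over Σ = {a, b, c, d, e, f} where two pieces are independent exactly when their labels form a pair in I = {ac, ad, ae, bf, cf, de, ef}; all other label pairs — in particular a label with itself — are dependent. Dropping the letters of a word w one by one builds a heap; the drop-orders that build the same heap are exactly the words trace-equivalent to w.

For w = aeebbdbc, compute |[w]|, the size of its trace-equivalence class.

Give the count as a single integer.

3

drop 0:a onto floor
drop 1:e onto floor
drop 2:e onto {1:e}
drop 3:b onto {0:a, 2:e}
drop 4:b onto {3:b}
drop 5:d onto {4:b}
drop 6:b onto {5:d}
drop 7:c onto {6:b}
ground layer = {0:a, 1:e}
drop-orders for the pieces not yet dropped (sum over which currently-grounded one goes next):
  1 to go: {7} 1
  2 to go: {6,7} 1
  3 to go: {5,6,7} 1
  4 to go: {4,5,6,7} 1
  5 to go: {3,4,5,6,7} 1
  6 to go: {0,3,4,5,6,7} 1  {2,3,4,5,6,7} 1
  if 0:a drops first: 1 orders
  if 1:e drops first: 2 orders
heap linearizations: 3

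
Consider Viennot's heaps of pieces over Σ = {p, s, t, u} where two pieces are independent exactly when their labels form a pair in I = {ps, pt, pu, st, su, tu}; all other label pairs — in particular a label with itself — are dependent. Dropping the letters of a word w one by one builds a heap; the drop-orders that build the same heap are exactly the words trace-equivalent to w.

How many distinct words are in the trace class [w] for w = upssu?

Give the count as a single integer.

#0=u has no predecessor
#1=p has no predecessor
#2=s has no predecessor
#3=s depends on [2:s]
#4=u depends on [0:u]
sources: [0:u, 1:p, 2:s]
N(rest) = Σ N(rest − s) over sources s of rest; N(one piece) = 1:
  size 1 → [1]=1  [3]=1  [4]=1
  size 2 → [0,4]=1  [1,3]=2  [1,4]=2  [2,3]=1  [3,4]=2
  size 3 → [0,1,4]=3  [0,3,4]=3  [1,2,3]=3  [1,3,4]=6  [2,3,4]=3
  first=0(u) contributes 12
  first=1(p) contributes 6
  first=2(s) contributes 12
|[w]| = 30

30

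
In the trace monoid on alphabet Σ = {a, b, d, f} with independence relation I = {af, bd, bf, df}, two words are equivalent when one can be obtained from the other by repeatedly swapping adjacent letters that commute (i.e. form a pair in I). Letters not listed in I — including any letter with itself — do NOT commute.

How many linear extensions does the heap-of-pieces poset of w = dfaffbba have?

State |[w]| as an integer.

56

drop 0:d onto floor
drop 1:f onto floor
drop 2:a onto {0:d}
drop 3:f onto {1:f}
drop 4:f onto {3:f}
drop 5:b onto {2:a}
drop 6:b onto {5:b}
drop 7:a onto {6:b}
ground layer = {0:d, 1:f}
drop-orders for the pieces not yet dropped (sum over which currently-grounded one goes next):
  1 to go: {4} 1  {7} 1
  2 to go: {3,4} 1  {4,7} 2  {6,7} 1
  3 to go: {1,3,4} 1  {3,4,7} 3  {4,6,7} 3  {5,6,7} 1
  4 to go: {1,3,4,7} 4  {2,5,6,7} 1  {3,4,6,7} 6  {4,5,6,7} 4
  5 to go: {0,2,5,6,7} 1  {1,3,4,6,7} 10  {2,4,5,6,7} 5  {3,4,5,6,7} 10
  6 to go: {0,2,4,5,6,7} 6  {1,3,4,5,6,7} 20  {2,3,4,5,6,7} 15
  if 0:d drops first: 35 orders
  if 1:f drops first: 21 orders
heap linearizations: 56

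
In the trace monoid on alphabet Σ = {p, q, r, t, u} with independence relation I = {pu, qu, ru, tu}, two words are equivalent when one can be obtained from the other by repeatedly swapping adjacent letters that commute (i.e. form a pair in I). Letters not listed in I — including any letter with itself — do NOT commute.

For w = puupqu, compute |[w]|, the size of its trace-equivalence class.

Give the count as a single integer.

drop 0:p onto floor
drop 1:u onto floor
drop 2:u onto {1:u}
drop 3:p onto {0:p}
drop 4:q onto {3:p}
drop 5:u onto {2:u}
ground layer = {0:p, 1:u}
drop-orders for the pieces not yet dropped (sum over which currently-grounded one goes next):
  1 to go: {4} 1  {5} 1
  2 to go: {2,5} 1  {3,4} 1  {4,5} 2
  3 to go: {0,3,4} 1  {1,2,5} 1  {2,4,5} 3  {3,4,5} 3
  4 to go: {0,3,4,5} 4  {1,2,4,5} 4  {2,3,4,5} 6
  if 0:p drops first: 10 orders
  if 1:u drops first: 10 orders
heap linearizations: 20

20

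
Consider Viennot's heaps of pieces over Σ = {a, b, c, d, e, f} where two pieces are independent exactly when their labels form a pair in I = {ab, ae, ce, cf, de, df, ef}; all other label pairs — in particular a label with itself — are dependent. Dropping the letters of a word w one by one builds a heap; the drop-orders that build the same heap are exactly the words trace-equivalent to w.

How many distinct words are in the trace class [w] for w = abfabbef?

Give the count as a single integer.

14

#0=a has no predecessor
#1=b has no predecessor
#2=f depends on [0:a, 1:b]
#3=a depends on [2:f]
#4=b depends on [2:f]
#5=b depends on [4:b]
#6=e depends on [5:b]
#7=f depends on [3:a, 5:b]
sources: [0:a, 1:b]
N(rest) = Σ N(rest − s) over sources s of rest; N(one piece) = 1:
  size 1 → [6]=1  [7]=1
  size 2 → [3,7]=1  [6,7]=2
  size 3 → [3,6,7]=3  [5,6,7]=2
  size 4 → [3,5,6,7]=5  [4,5,6,7]=2
  size 5 → [3,4,5,6,7]=7
  size 6 → [2,3,4,5,6,7]=7
  first=0(a) contributes 7
  first=1(b) contributes 7
|[w]| = 14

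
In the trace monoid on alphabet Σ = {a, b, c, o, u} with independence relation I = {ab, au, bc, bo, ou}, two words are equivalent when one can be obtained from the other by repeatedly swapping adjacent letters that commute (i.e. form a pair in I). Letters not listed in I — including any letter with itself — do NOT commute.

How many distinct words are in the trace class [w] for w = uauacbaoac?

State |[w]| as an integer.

piece 0:u — minimal
piece 1:a — minimal
piece 2:u rests on {0:u}
piece 3:a rests on {1:a}
piece 4:c rests on {2:u, 3:a}
piece 5:b rests on {2:u}
piece 6:a rests on {4:c}
piece 7:o rests on {6:a}
piece 8:a rests on {7:o}
piece 9:c rests on {8:a}
minimal pieces: {0:u, 1:a}
ways to finish when only these pieces remain (= sum over removing one remaining piece with nothing left below it):
  1 left: {5}→1  {9}→1
  2 left: {5,9}→2  {8,9}→1
  3 left: {5,8,9}→3  {7,8,9}→1
  4 left: {5,7,8,9}→4  {6,7,8,9}→1
  5 left: {4,6,7,8,9}→1  {5,6,7,8,9}→5
  6 left: {3,4,6,7,8,9}→1  {4,5,6,7,8,9}→6
  7 left: {1,3,4,6,7,8,9}→1  {2,4,5,6,7,8,9}→6  {3,4,5,6,7,8,9}→7
  8 left: {0,2,4,5,6,7,8,9}→6  {1,3,4,5,6,7,8,9}→8  {2,3,4,5,6,7,8,9}→13
  placing 0:u first → 21 extensions
  placing 1:a first → 19 extensions
total linear extensions = 40

40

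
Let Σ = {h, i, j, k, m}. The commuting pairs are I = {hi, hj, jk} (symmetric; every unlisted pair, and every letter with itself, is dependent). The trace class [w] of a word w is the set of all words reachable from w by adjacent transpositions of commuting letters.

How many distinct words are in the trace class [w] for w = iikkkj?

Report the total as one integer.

4

#0=i has no predecessor
#1=i depends on [0:i]
#2=k depends on [1:i]
#3=k depends on [2:k]
#4=k depends on [3:k]
#5=j depends on [1:i]
sources: [0:i]
N(rest) = Σ N(rest − s) over sources s of rest; N(one piece) = 1:
  size 1 → [4]=1  [5]=1
  size 2 → [3,4]=1  [4,5]=2
  size 3 → [2,3,4]=1  [3,4,5]=3
  size 4 → [2,3,4,5]=4
  first=0(i) contributes 4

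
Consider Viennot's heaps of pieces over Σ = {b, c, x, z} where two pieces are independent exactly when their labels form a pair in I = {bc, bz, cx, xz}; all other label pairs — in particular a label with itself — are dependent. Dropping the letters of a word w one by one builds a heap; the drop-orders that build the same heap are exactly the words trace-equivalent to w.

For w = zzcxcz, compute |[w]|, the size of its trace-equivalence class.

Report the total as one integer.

6

0(z) covers ∅
1(z) covers 0:z
2(c) covers 1:z
3(x) covers ∅
4(c) covers 2:c
5(z) covers 4:c
floor of heap: 0:z, 3:x
completions by unplaced set U, small U first (add the entries for U minus each lowest piece of U):
  |U|=1: {3}:1  {5}:1
  |U|=2: {3,5}:2  {4,5}:1
  |U|=3: {2,4,5}:1  {3,4,5}:3
  |U|=4: {1,2,4,5}:1  {2,3,4,5}:4
  start at 0(z): 5
  start at 3(x): 1
sum over floor = 6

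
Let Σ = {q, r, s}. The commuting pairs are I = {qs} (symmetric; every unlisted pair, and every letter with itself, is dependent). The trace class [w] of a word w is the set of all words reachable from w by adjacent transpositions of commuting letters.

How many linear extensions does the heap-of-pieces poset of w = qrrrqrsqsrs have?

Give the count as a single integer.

drop 0:q onto floor
drop 1:r onto {0:q}
drop 2:r onto {1:r}
drop 3:r onto {2:r}
drop 4:q onto {3:r}
drop 5:r onto {4:q}
drop 6:s onto {5:r}
drop 7:q onto {5:r}
drop 8:s onto {6:s}
drop 9:r onto {7:q, 8:s}
drop 10:s onto {9:r}
ground layer = {0:q}
drop-orders for the pieces not yet dropped (sum over which currently-grounded one goes next):
  1 to go: {10} 1
  2 to go: {9,10} 1
  3 to go: {7,9,10} 1  {8,9,10} 1
  4 to go: {6,8,9,10} 1  {7,8,9,10} 2
  5 to go: {6,7,8,9,10} 3
  6 to go: {5,6,7,8,9,10} 3
  7 to go: {4,5,6,7,8,9,10} 3
  8 to go: {3,4,5,6,7,8,9,10} 3
  9 to go: {2,3,4,5,6,7,8,9,10} 3
  if 0:q drops first: 3 orders

3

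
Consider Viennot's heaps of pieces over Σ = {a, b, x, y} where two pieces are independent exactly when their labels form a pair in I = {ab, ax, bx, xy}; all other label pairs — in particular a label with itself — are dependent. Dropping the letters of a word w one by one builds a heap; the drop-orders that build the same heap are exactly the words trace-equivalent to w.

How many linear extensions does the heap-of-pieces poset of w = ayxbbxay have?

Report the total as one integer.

drop 0:a onto floor
drop 1:y onto {0:a}
drop 2:x onto floor
drop 3:b onto {1:y}
drop 4:b onto {3:b}
drop 5:x onto {2:x}
drop 6:a onto {1:y}
drop 7:y onto {4:b, 6:a}
ground layer = {0:a, 2:x}
drop-orders for the pieces not yet dropped (sum over which currently-grounded one goes next):
  1 to go: {5} 1  {7} 1
  2 to go: {2,5} 1  {4,7} 1  {5,7} 2  {6,7} 1
  3 to go: {2,5,7} 3  {3,4,7} 1  {4,5,7} 3  {4,6,7} 2  {5,6,7} 3
  4 to go: {2,4,5,7} 6  {2,5,6,7} 6  {3,4,5,7} 4  {3,4,6,7} 3  {4,5,6,7} 8
  5 to go: {1,3,4,6,7} 3  {2,3,4,5,7} 10  {2,4,5,6,7} 20  {3,4,5,6,7} 15
  6 to go: {0,1,3,4,6,7} 3  {1,3,4,5,6,7} 18  {2,3,4,5,6,7} 45
  if 0:a drops first: 63 orders
  if 2:x drops first: 21 orders
heap linearizations: 84

84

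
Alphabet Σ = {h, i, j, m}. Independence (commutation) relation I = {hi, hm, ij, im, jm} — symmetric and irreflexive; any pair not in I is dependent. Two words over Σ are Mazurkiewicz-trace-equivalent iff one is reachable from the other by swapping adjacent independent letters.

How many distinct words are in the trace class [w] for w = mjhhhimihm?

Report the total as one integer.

0(m) covers ∅
1(j) covers ∅
2(h) covers 1:j
3(h) covers 2:h
4(h) covers 3:h
5(i) covers ∅
6(m) covers 0:m
7(i) covers 5:i
8(h) covers 4:h
9(m) covers 6:m
floor of heap: 0:m, 1:j, 5:i
completions by unplaced set U, small U first (add the entries for U minus each lowest piece of U):
  |U|=1: {7}:1  {8}:1  {9}:1
  |U|=2: {4,8}:1  {5,7}:1  {6,9}:1  {7,8}:2  {7,9}:2  {8,9}:2
  |U|=3: {0,6,9}:1  {3,4,8}:1  {4,7,8}:3  {4,8,9}:3  {5,7,8}:3  {5,7,9}:3  {6,7,9}:3  {6,8,9}:3  {7,8,9}:6
  |U|=4: {0,6,7,9}:4  {0,6,8,9}:4  {2,3,4,8}:1  {3,4,7,8}:4  {3,4,8,9}:4  {4,5,7,8}:6  {4,6,8,9}:6  {4,7,8,9}:12  {5,6,7,9}:6  {5,7,8,9}:12  {6,7,8,9}:12
  |U|=5: {0,4,6,8,9}:10  {0,5,6,7,9}:10  {0,6,7,8,9}:20  {1,2,3,4,8}:1  {2,3,4,7,8}:5  {2,3,4,8,9}:5  {3,4,5,7,8}:10  {3,4,6,8,9}:10  {3,4,7,8,9}:20  {4,5,7,8,9}:30  {4,6,7,8,9}:30  {5,6,7,8,9}:30
  |U|=6: {0,3,4,6,8,9}:20  {0,4,6,7,8,9}:60  {0,5,6,7,8,9}:60  {1,2,3,4,7,8}:6  {1,2,3,4,8,9}:6  {2,3,4,5,7,8}:15  {2,3,4,6,8,9}:15  {2,3,4,7,8,9}:30  {3,4,5,7,8,9}:60  {3,4,6,7,8,9}:60  {4,5,6,7,8,9}:90
  |U|=7: {0,2,3,4,6,8,9}:35  {0,3,4,6,7,8,9}:140  {0,4,5,6,7,8,9}:210  {1,2,3,4,5,7,8}:21  {1,2,3,4,6,8,9}:21  {1,2,3,4,7,8,9}:42  {2,3,4,5,7,8,9}:105  {2,3,4,6,7,8,9}:105  {3,4,5,6,7,8,9}:210
  |U|=8: {0,1,2,3,4,6,8,9}:56  {0,2,3,4,6,7,8,9}:280  {0,3,4,5,6,7,8,9}:560  {1,2,3,4,5,7,8,9}:168  {1,2,3,4,6,7,8,9}:168  {2,3,4,5,6,7,8,9}:420
  start at 0(m): 756
  start at 1(j): 1260
  start at 5(i): 504
sum over floor = 2520

2520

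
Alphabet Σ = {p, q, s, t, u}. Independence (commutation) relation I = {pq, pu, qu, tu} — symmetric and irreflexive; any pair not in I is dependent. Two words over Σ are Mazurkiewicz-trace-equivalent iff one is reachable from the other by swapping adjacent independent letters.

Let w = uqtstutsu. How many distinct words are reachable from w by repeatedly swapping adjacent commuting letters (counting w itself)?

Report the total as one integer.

#0=u has no predecessor
#1=q has no predecessor
#2=t depends on [1:q]
#3=s depends on [0:u, 2:t]
#4=t depends on [3:s]
#5=u depends on [3:s]
#6=t depends on [4:t]
#7=s depends on [5:u, 6:t]
#8=u depends on [7:s]
sources: [0:u, 1:q]
N(rest) = Σ N(rest − s) over sources s of rest; N(one piece) = 1:
  size 1 → [8]=1
  size 2 → [7,8]=1
  size 3 → [5,7,8]=1  [6,7,8]=1
  size 4 → [4,6,7,8]=1  [5,6,7,8]=2
  size 5 → [4,5,6,7,8]=3
  size 6 → [3,4,5,6,7,8]=3
  size 7 → [0,3,4,5,6,7,8]=3  [2,3,4,5,6,7,8]=3
  first=0(u) contributes 3
  first=1(q) contributes 6
|[w]| = 9

9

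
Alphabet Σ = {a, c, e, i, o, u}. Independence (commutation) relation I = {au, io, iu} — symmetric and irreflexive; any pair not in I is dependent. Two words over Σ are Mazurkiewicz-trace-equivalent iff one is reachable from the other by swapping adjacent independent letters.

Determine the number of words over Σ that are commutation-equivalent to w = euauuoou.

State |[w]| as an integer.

4

0(e) covers ∅
1(u) covers 0:e
2(a) covers 0:e
3(u) covers 1:u
4(u) covers 3:u
5(o) covers 2:a, 4:u
6(o) covers 5:o
7(u) covers 6:o
floor of heap: 0:e
completions by unplaced set U, small U first (add the entries for U minus each lowest piece of U):
  |U|=1: {7}:1
  |U|=2: {6,7}:1
  |U|=3: {5,6,7}:1
  |U|=4: {2,5,6,7}:1  {4,5,6,7}:1
  |U|=5: {2,4,5,6,7}:2  {3,4,5,6,7}:1
  |U|=6: {1,3,4,5,6,7}:1  {2,3,4,5,6,7}:3
  start at 0(e): 4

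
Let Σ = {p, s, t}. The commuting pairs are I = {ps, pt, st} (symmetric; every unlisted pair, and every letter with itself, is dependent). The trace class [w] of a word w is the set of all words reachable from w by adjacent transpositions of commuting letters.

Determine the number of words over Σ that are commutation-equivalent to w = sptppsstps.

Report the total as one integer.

3150

drop 0:s onto floor
drop 1:p onto floor
drop 2:t onto floor
drop 3:p onto {1:p}
drop 4:p onto {3:p}
drop 5:s onto {0:s}
drop 6:s onto {5:s}
drop 7:t onto {2:t}
drop 8:p onto {4:p}
drop 9:s onto {6:s}
ground layer = {0:s, 1:p, 2:t}
drop-orders for the pieces not yet dropped (sum over which currently-grounded one goes next):
  1 to go: {7} 1  {8} 1  {9} 1
  2 to go: {2,7} 1  {4,8} 1  {6,9} 1  {7,8} 2  {7,9} 2  {8,9} 2
  3 to go: {2,7,8} 3  {2,7,9} 3  {3,4,8} 1  {4,7,8} 3  {4,8,9} 3  {5,6,9} 1  {6,7,9} 3  {6,8,9} 3  {7,8,9} 6
  4 to go: {0,5,6,9} 1  {1,3,4,8} 1  {2,4,7,8} 6  {2,6,7,9} 6  {2,7,8,9} 12  {3,4,7,8} 4  {3,4,8,9} 4  {4,6,8,9} 6  {4,7,8,9} 12  {5,6,7,9} 4  {5,6,8,9} 4  {6,7,8,9} 12
  5 to go: {0,5,6,7,9} 5  {0,5,6,8,9} 5  {1,3,4,7,8} 5  {1,3,4,8,9} 5  {2,3,4,7,8} 10  {2,4,7,8,9} 30  {2,5,6,7,9} 10  {2,6,7,8,9} 30  {3,4,6,8,9} 10  {3,4,7,8,9} 20  {4,5,6,8,9} 10  {4,6,7,8,9} 30  {5,6,7,8,9} 20
  6 to go: {0,2,5,6,7,9} 15  {0,4,5,6,8,9} 15  {0,5,6,7,8,9} 30  {1,2,3,4,7,8} 15  {1,3,4,6,8,9} 15  {1,3,4,7,8,9} 30  {2,3,4,7,8,9} 60  {2,4,6,7,8,9} 90  {2,5,6,7,8,9} 60  {3,4,5,6,8,9} 20  {3,4,6,7,8,9} 60  {4,5,6,7,8,9} 60
  7 to go: {0,2,5,6,7,8,9} 105  {0,3,4,5,6,8,9} 35  {0,4,5,6,7,8,9} 105  {1,2,3,4,7,8,9} 105  {1,3,4,5,6,8,9} 35  {1,3,4,6,7,8,9} 105  {2,3,4,6,7,8,9} 210  {2,4,5,6,7,8,9} 210  {3,4,5,6,7,8,9} 140
  8 to go: {0,1,3,4,5,6,8,9} 70  {0,2,4,5,6,7,8,9} 420  {0,3,4,5,6,7,8,9} 280  {1,2,3,4,6,7,8,9} 420  {1,3,4,5,6,7,8,9} 280  {2,3,4,5,6,7,8,9} 560
  if 0:s drops first: 1260 orders
  if 1:p drops first: 1260 orders
  if 2:t drops first: 630 orders
heap linearizations: 3150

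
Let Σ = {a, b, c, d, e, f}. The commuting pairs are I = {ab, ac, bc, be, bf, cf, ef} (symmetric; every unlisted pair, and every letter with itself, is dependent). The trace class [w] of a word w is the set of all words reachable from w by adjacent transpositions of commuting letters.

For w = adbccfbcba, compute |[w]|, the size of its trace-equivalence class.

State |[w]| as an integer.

560

piece 0:a — minimal
piece 1:d rests on {0:a}
piece 2:b rests on {1:d}
piece 3:c rests on {1:d}
piece 4:c rests on {3:c}
piece 5:f rests on {1:d}
piece 6:b rests on {2:b}
piece 7:c rests on {4:c}
piece 8:b rests on {6:b}
piece 9:a rests on {5:f}
minimal pieces: {0:a}
ways to finish when only these pieces remain (= sum over removing one remaining piece with nothing left below it):
  1 left: {7}→1  {8}→1  {9}→1
  2 left: {4,7}→1  {5,9}→1  {6,8}→1  {7,8}→2  {7,9}→2  {8,9}→2
  3 left: {2,6,8}→1  {3,4,7}→1  {4,7,8}→3  {4,7,9}→3  {5,7,9}→3  {5,8,9}→3  {6,7,8}→3  {6,8,9}→3  {7,8,9}→6
  4 left: {2,6,7,8}→4  {2,6,8,9}→4  {3,4,7,8}→4  {3,4,7,9}→4  {4,5,7,9}→6  {4,6,7,8}→6  {4,7,8,9}→12  {5,6,8,9}→6  {5,7,8,9}→12  {6,7,8,9}→12
  5 left: {2,4,6,7,8}→10  {2,5,6,8,9}→10  {2,6,7,8,9}→20  {3,4,5,7,9}→10  {3,4,6,7,8}→10  {3,4,7,8,9}→20  {4,5,7,8,9}→30  {4,6,7,8,9}→30  {5,6,7,8,9}→30
  6 left: {2,3,4,6,7,8}→20  {2,4,6,7,8,9}→60  {2,5,6,7,8,9}→60  {3,4,5,7,8,9}→60  {3,4,6,7,8,9}→60  {4,5,6,7,8,9}→90
  7 left: {2,3,4,6,7,8,9}→140  {2,4,5,6,7,8,9}→210  {3,4,5,6,7,8,9}→210
  8 left: {2,3,4,5,6,7,8,9}→560
  placing 0:a first → 560 extensions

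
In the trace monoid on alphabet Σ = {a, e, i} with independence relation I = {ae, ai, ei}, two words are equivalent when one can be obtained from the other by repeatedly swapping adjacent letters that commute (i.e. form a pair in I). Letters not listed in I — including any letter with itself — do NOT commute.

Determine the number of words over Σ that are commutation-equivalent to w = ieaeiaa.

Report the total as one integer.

piece 0:i — minimal
piece 1:e — minimal
piece 2:a — minimal
piece 3:e rests on {1:e}
piece 4:i rests on {0:i}
piece 5:a rests on {2:a}
piece 6:a rests on {5:a}
minimal pieces: {0:i, 1:e, 2:a}
ways to finish when only these pieces remain (= sum over removing one remaining piece with nothing left below it):
  1 left: {3}→1  {4}→1  {6}→1
  2 left: {0,4}→1  {1,3}→1  {3,4}→2  {3,6}→2  {4,6}→2  {5,6}→1
  3 left: {0,3,4}→3  {0,4,6}→3  {1,3,4}→3  {1,3,6}→3  {2,5,6}→1  {3,4,6}→6  {3,5,6}→3  {4,5,6}→3
  4 left: {0,1,3,4}→6  {0,3,4,6}→12  {0,4,5,6}→6  {1,3,4,6}→12  {1,3,5,6}→6  {2,3,5,6}→4  {2,4,5,6}→4  {3,4,5,6}→12
  5 left: {0,1,3,4,6}→30  {0,2,4,5,6}→10  {0,3,4,5,6}→30  {1,2,3,5,6}→10  {1,3,4,5,6}→30  {2,3,4,5,6}→20
  placing 0:i first → 60 extensions
  placing 1:e first → 60 extensions
  placing 2:a first → 90 extensions
total linear extensions = 210

210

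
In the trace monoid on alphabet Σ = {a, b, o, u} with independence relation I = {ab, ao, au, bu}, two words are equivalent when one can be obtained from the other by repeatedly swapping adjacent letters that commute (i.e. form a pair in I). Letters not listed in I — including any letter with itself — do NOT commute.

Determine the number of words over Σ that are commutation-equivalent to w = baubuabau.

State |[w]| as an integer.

1680

piece 0:b — minimal
piece 1:a — minimal
piece 2:u — minimal
piece 3:b rests on {0:b}
piece 4:u rests on {2:u}
piece 5:a rests on {1:a}
piece 6:b rests on {3:b}
piece 7:a rests on {5:a}
piece 8:u rests on {4:u}
minimal pieces: {0:b, 1:a, 2:u}
ways to finish when only these pieces remain (= sum over removing one remaining piece with nothing left below it):
  1 left: {6}→1  {7}→1  {8}→1
  2 left: {3,6}→1  {4,8}→1  {5,7}→1  {6,7}→2  {6,8}→2  {7,8}→2
  3 left: {0,3,6}→1  {1,5,7}→1  {2,4,8}→1  {3,6,7}→3  {3,6,8}→3  {4,6,8}→3  {4,7,8}→3  {5,6,7}→3  {5,7,8}→3  {6,7,8}→6
  4 left: {0,3,6,7}→4  {0,3,6,8}→4  {1,5,6,7}→4  {1,5,7,8}→4  {2,4,6,8}→4  {2,4,7,8}→4  {3,4,6,8}→6  {3,5,6,7}→6  {3,6,7,8}→12  {4,5,7,8}→6  {4,6,7,8}→12  {5,6,7,8}→12
  5 left: {0,3,4,6,8}→10  {0,3,5,6,7}→10  {0,3,6,7,8}→20  {1,3,5,6,7}→10  {1,4,5,7,8}→10  {1,5,6,7,8}→20  {2,3,4,6,8}→10  {2,4,5,7,8}→10  {2,4,6,7,8}→20  {3,4,6,7,8}→30  {3,5,6,7,8}→30  {4,5,6,7,8}→30
  6 left: {0,1,3,5,6,7}→20  {0,2,3,4,6,8}→20  {0,3,4,6,7,8}→60  {0,3,5,6,7,8}→60  {1,2,4,5,7,8}→20  {1,3,5,6,7,8}→60  {1,4,5,6,7,8}→60  {2,3,4,6,7,8}→60  {2,4,5,6,7,8}→60  {3,4,5,6,7,8}→90
  7 left: {0,1,3,5,6,7,8}→140  {0,2,3,4,6,7,8}→140  {0,3,4,5,6,7,8}→210  {1,2,4,5,6,7,8}→140  {1,3,4,5,6,7,8}→210  {2,3,4,5,6,7,8}→210
  placing 0:b first → 560 extensions
  placing 1:a first → 560 extensions
  placing 2:u first → 560 extensions
total linear extensions = 1680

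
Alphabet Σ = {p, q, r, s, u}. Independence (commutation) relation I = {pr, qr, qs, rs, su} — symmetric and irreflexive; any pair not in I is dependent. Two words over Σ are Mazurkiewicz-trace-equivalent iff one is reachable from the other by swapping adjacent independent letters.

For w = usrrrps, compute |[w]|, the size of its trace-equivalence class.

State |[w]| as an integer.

30

piece 0:u — minimal
piece 1:s — minimal
piece 2:r rests on {0:u}
piece 3:r rests on {2:r}
piece 4:r rests on {3:r}
piece 5:p rests on {0:u, 1:s}
piece 6:s rests on {5:p}
minimal pieces: {0:u, 1:s}
ways to finish when only these pieces remain (= sum over removing one remaining piece with nothing left below it):
  1 left: {4}→1  {6}→1
  2 left: {3,4}→1  {4,6}→2  {5,6}→1
  3 left: {1,5,6}→1  {2,3,4}→1  {3,4,6}→3  {4,5,6}→3
  4 left: {1,4,5,6}→4  {2,3,4,6}→4  {3,4,5,6}→6
  5 left: {1,3,4,5,6}→10  {2,3,4,5,6}→10
  placing 0:u first → 20 extensions
  placing 1:s first → 10 extensions
total linear extensions = 30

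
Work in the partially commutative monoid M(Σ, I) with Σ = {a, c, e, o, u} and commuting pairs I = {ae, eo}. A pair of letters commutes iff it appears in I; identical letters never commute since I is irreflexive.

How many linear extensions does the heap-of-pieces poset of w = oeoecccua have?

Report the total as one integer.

6

#0=o has no predecessor
#1=e has no predecessor
#2=o depends on [0:o]
#3=e depends on [1:e]
#4=c depends on [2:o, 3:e]
#5=c depends on [4:c]
#6=c depends on [5:c]
#7=u depends on [6:c]
#8=a depends on [7:u]
sources: [0:o, 1:e]
N(rest) = Σ N(rest − s) over sources s of rest; N(one piece) = 1:
  size 1 → [8]=1
  size 2 → [7,8]=1
  size 3 → [6,7,8]=1
  size 4 → [5,6,7,8]=1
  size 5 → [4,5,6,7,8]=1
  size 6 → [2,4,5,6,7,8]=1  [3,4,5,6,7,8]=1
  size 7 → [0,2,4,5,6,7,8]=1  [1,3,4,5,6,7,8]=1  [2,3,4,5,6,7,8]=2
  first=0(o) contributes 3
  first=1(e) contributes 3
|[w]| = 6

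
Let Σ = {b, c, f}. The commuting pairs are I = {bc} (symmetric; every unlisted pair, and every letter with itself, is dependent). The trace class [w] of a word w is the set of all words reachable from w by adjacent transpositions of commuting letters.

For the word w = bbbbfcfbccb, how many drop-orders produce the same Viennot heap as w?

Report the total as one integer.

piece 0:b — minimal
piece 1:b rests on {0:b}
piece 2:b rests on {1:b}
piece 3:b rests on {2:b}
piece 4:f rests on {3:b}
piece 5:c rests on {4:f}
piece 6:f rests on {5:c}
piece 7:b rests on {6:f}
piece 8:c rests on {6:f}
piece 9:c rests on {8:c}
piece 10:b rests on {7:b}
minimal pieces: {0:b}
ways to finish when only these pieces remain (= sum over removing one remaining piece with nothing left below it):
  1 left: {9}→1  {10}→1
  2 left: {7,10}→1  {8,9}→1  {9,10}→2
  3 left: {7,9,10}→3  {8,9,10}→3
  4 left: {7,8,9,10}→6
  5 left: {6,7,8,9,10}→6
  6 left: {5,6,7,8,9,10}→6
  7 left: {4,5,6,7,8,9,10}→6
  8 left: {3,4,5,6,7,8,9,10}→6
  9 left: {2,3,4,5,6,7,8,9,10}→6
  placing 0:b first → 6 extensions

6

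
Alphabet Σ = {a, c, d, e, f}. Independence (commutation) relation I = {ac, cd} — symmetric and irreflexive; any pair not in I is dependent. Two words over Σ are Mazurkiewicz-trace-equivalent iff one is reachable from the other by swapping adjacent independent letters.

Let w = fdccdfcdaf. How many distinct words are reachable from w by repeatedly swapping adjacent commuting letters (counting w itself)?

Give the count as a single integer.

drop 0:f onto floor
drop 1:d onto {0:f}
drop 2:c onto {0:f}
drop 3:c onto {2:c}
drop 4:d onto {1:d}
drop 5:f onto {3:c, 4:d}
drop 6:c onto {5:f}
drop 7:d onto {5:f}
drop 8:a onto {7:d}
drop 9:f onto {6:c, 8:a}
ground layer = {0:f}
drop-orders for the pieces not yet dropped (sum over which currently-grounded one goes next):
  1 to go: {9} 1
  2 to go: {6,9} 1  {8,9} 1
  3 to go: {6,8,9} 2  {7,8,9} 1
  4 to go: {6,7,8,9} 3
  5 to go: {5,6,7,8,9} 3
  6 to go: {3,5,6,7,8,9} 3  {4,5,6,7,8,9} 3
  7 to go: {1,4,5,6,7,8,9} 3  {2,3,5,6,7,8,9} 3  {3,4,5,6,7,8,9} 6
  8 to go: {1,3,4,5,6,7,8,9} 9  {2,3,4,5,6,7,8,9} 9
  if 0:f drops first: 18 orders

18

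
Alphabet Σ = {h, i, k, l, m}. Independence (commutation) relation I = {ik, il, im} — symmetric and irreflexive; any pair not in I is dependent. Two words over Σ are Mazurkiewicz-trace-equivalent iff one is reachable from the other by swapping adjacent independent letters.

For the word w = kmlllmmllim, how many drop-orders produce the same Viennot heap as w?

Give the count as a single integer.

0(k) covers ∅
1(m) covers 0:k
2(l) covers 1:m
3(l) covers 2:l
4(l) covers 3:l
5(m) covers 4:l
6(m) covers 5:m
7(l) covers 6:m
8(l) covers 7:l
9(i) covers ∅
10(m) covers 8:l
floor of heap: 0:k, 9:i
completions by unplaced set U, small U first (add the entries for U minus each lowest piece of U):
  |U|=1: {9}:1  {10}:1
  |U|=2: {8,10}:1  {9,10}:2
  |U|=3: {7,8,10}:1  {8,9,10}:3
  |U|=4: {6,7,8,10}:1  {7,8,9,10}:4
  |U|=5: {5,6,7,8,10}:1  {6,7,8,9,10}:5
  |U|=6: {4,5,6,7,8,10}:1  {5,6,7,8,9,10}:6
  |U|=7: {3,4,5,6,7,8,10}:1  {4,5,6,7,8,9,10}:7
  |U|=8: {2,3,4,5,6,7,8,10}:1  {3,4,5,6,7,8,9,10}:8
  |U|=9: {1,2,3,4,5,6,7,8,10}:1  {2,3,4,5,6,7,8,9,10}:9
  start at 0(k): 10
  start at 9(i): 1
sum over floor = 11

11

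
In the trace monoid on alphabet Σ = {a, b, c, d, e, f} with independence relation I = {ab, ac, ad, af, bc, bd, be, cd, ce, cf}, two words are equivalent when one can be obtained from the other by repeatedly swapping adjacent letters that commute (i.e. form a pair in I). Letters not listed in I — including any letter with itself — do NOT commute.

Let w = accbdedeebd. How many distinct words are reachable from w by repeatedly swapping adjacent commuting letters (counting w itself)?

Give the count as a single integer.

0(a) covers ∅
1(c) covers ∅
2(c) covers 1:c
3(b) covers ∅
4(d) covers ∅
5(e) covers 0:a, 4:d
6(d) covers 5:e
7(e) covers 6:d
8(e) covers 7:e
9(b) covers 3:b
10(d) covers 8:e
floor of heap: 0:a, 1:c, 3:b, 4:d
completions by unplaced set U, small U first (add the entries for U minus each lowest piece of U):
  |U|=1: {2}:1  {9}:1  {10}:1
  |U|=2: {1,2}:1  {2,9}:2  {2,10}:2  {3,9}:1  {8,10}:1  {9,10}:2
  |U|=3: {1,2,9}:3  {1,2,10}:3  {2,3,9}:3  {2,8,10}:3  {2,9,10}:6  {3,9,10}:3  {7,8,10}:1  {8,9,10}:3
  |U|=4: {1,2,3,9}:6  {1,2,8,10}:6  {1,2,9,10}:12  {2,3,9,10}:12  {2,7,8,10}:4  {2,8,9,10}:12  {3,8,9,10}:6  {6,7,8,10}:1  {7,8,9,10}:4
  |U|=5: {1,2,3,9,10}:30  {1,2,7,8,10}:10  {1,2,8,9,10}:30  {2,3,8,9,10}:30  {2,6,7,8,10}:5  {2,7,8,9,10}:20  {3,7,8,9,10}:10  {5,6,7,8,10}:1  {6,7,8,9,10}:5
  |U|=6: {0,5,6,7,8,10}:1  {1,2,3,8,9,10}:90  {1,2,6,7,8,10}:15  {1,2,7,8,9,10}:60  {2,3,7,8,9,10}:60  {2,5,6,7,8,10}:6  {2,6,7,8,9,10}:30  {3,6,7,8,9,10}:15  {4,5,6,7,8,10}:1  {5,6,7,8,9,10}:6
  |U|=7: {0,2,5,6,7,8,10}:7  {0,4,5,6,7,8,10}:2  {0,5,6,7,8,9,10}:7  {1,2,3,7,8,9,10}:210  {1,2,5,6,7,8,10}:21  {1,2,6,7,8,9,10}:105  {2,3,6,7,8,9,10}:105  {2,4,5,6,7,8,10}:7  {2,5,6,7,8,9,10}:42  {3,5,6,7,8,9,10}:21  {4,5,6,7,8,9,10}:7
  |U|=8: {0,1,2,5,6,7,8,10}:28  {0,2,4,5,6,7,8,10}:16  {0,2,5,6,7,8,9,10}:56  {0,3,5,6,7,8,9,10}:28  {0,4,5,6,7,8,9,10}:16  {1,2,3,6,7,8,9,10}:420  {1,2,4,5,6,7,8,10}:28  {1,2,5,6,7,8,9,10}:168  {2,3,5,6,7,8,9,10}:168  {2,4,5,6,7,8,9,10}:56  {3,4,5,6,7,8,9,10}:28
  |U|=9: {0,1,2,4,5,6,7,8,10}:72  {0,1,2,5,6,7,8,9,10}:252  {0,2,3,5,6,7,8,9,10}:252  {0,2,4,5,6,7,8,9,10}:144  {0,3,4,5,6,7,8,9,10}:72  {1,2,3,5,6,7,8,9,10}:756  {1,2,4,5,6,7,8,9,10}:252  {2,3,4,5,6,7,8,9,10}:252
  start at 0(a): 1260
  start at 1(c): 720
  start at 3(b): 720
  start at 4(d): 1260
sum over floor = 3960

3960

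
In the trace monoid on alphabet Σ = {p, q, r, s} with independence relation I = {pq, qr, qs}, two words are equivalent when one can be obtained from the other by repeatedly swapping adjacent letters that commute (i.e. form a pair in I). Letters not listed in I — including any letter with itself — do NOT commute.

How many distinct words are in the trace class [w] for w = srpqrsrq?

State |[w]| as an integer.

drop 0:s onto floor
drop 1:r onto {0:s}
drop 2:p onto {1:r}
drop 3:q onto floor
drop 4:r onto {2:p}
drop 5:s onto {4:r}
drop 6:r onto {5:s}
drop 7:q onto {3:q}
ground layer = {0:s, 3:q}
drop-orders for the pieces not yet dropped (sum over which currently-grounded one goes next):
  1 to go: {6} 1  {7} 1
  2 to go: {3,7} 1  {5,6} 1  {6,7} 2
  3 to go: {3,6,7} 3  {4,5,6} 1  {5,6,7} 3
  4 to go: {2,4,5,6} 1  {3,5,6,7} 6  {4,5,6,7} 4
  5 to go: {1,2,4,5,6} 1  {2,4,5,6,7} 5  {3,4,5,6,7} 10
  6 to go: {0,1,2,4,5,6} 1  {1,2,4,5,6,7} 6  {2,3,4,5,6,7} 15
  if 0:s drops first: 21 orders
  if 3:q drops first: 7 orders
heap linearizations: 28

28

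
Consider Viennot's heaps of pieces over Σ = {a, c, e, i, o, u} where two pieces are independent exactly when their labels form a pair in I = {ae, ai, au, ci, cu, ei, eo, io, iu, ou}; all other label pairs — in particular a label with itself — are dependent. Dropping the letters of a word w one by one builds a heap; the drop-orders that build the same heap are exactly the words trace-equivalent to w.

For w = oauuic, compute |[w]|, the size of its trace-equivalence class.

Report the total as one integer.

piece 0:o — minimal
piece 1:a rests on {0:o}
piece 2:u — minimal
piece 3:u rests on {2:u}
piece 4:i — minimal
piece 5:c rests on {1:a}
minimal pieces: {0:o, 2:u, 4:i}
ways to finish when only these pieces remain (= sum over removing one remaining piece with nothing left below it):
  1 left: {3}→1  {4}→1  {5}→1
  2 left: {1,5}→1  {2,3}→1  {3,4}→2  {3,5}→2  {4,5}→2
  3 left: {0,1,5}→1  {1,3,5}→3  {1,4,5}→3  {2,3,4}→3  {2,3,5}→3  {3,4,5}→6
  4 left: {0,1,3,5}→4  {0,1,4,5}→4  {1,2,3,5}→6  {1,3,4,5}→12  {2,3,4,5}→12
  placing 0:o first → 30 extensions
  placing 2:u first → 20 extensions
  placing 4:i first → 10 extensions
total linear extensions = 60

60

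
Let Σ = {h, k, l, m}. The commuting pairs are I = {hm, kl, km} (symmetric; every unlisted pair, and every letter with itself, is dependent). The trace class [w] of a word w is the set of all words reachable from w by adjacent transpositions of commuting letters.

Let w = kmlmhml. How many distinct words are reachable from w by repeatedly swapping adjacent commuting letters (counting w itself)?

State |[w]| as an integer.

12

drop 0:k onto floor
drop 1:m onto floor
drop 2:l onto {1:m}
drop 3:m onto {2:l}
drop 4:h onto {0:k, 2:l}
drop 5:m onto {3:m}
drop 6:l onto {4:h, 5:m}
ground layer = {0:k, 1:m}
drop-orders for the pieces not yet dropped (sum over which currently-grounded one goes next):
  1 to go: {6} 1
  2 to go: {4,6} 1  {5,6} 1
  3 to go: {0,4,6} 1  {3,5,6} 1  {4,5,6} 2
  4 to go: {0,4,5,6} 3  {3,4,5,6} 3
  5 to go: {0,3,4,5,6} 6  {2,3,4,5,6} 3
  if 0:k drops first: 3 orders
  if 1:m drops first: 9 orders
heap linearizations: 12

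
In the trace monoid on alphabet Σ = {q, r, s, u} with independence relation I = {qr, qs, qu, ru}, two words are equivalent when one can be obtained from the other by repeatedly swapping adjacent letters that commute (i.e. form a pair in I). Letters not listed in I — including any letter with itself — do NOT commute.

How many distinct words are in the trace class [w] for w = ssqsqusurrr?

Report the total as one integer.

drop 0:s onto floor
drop 1:s onto {0:s}
drop 2:q onto floor
drop 3:s onto {1:s}
drop 4:q onto {2:q}
drop 5:u onto {3:s}
drop 6:s onto {5:u}
drop 7:u onto {6:s}
drop 8:r onto {6:s}
drop 9:r onto {8:r}
drop 10:r onto {9:r}
ground layer = {0:s, 2:q}
drop-orders for the pieces not yet dropped (sum over which currently-grounded one goes next):
  1 to go: {4} 1  {7} 1  {10} 1
  2 to go: {2,4} 1  {4,7} 2  {4,10} 2  {7,10} 2  {9,10} 1
  3 to go: {2,4,7} 3  {2,4,10} 3  {4,7,10} 6  {4,9,10} 3  {7,9,10} 3  {8,9,10} 1
  4 to go: {2,4,7,10} 12  {2,4,9,10} 6  {4,7,9,10} 12  {4,8,9,10} 4  {7,8,9,10} 4
  5 to go: {2,4,7,9,10} 30  {2,4,8,9,10} 10  {4,7,8,9,10} 20  {6,7,8,9,10} 4
  6 to go: {2,4,7,8,9,10} 60  {4,6,7,8,9,10} 24  {5,6,7,8,9,10} 4
  7 to go: {2,4,6,7,8,9,10} 84  {3,5,6,7,8,9,10} 4  {4,5,6,7,8,9,10} 28
  8 to go: {1,3,5,6,7,8,9,10} 4  {2,4,5,6,7,8,9,10} 112  {3,4,5,6,7,8,9,10} 32
  9 to go: {0,1,3,5,6,7,8,9,10} 4  {1,3,4,5,6,7,8,9,10} 36  {2,3,4,5,6,7,8,9,10} 144
  if 0:s drops first: 180 orders
  if 2:q drops first: 40 orders
heap linearizations: 220

220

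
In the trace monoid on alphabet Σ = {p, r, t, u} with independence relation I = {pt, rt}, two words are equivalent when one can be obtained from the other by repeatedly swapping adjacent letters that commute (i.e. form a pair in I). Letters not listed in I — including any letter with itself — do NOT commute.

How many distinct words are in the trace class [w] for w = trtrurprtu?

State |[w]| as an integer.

0(t) covers ∅
1(r) covers ∅
2(t) covers 0:t
3(r) covers 1:r
4(u) covers 2:t, 3:r
5(r) covers 4:u
6(p) covers 5:r
7(r) covers 6:p
8(t) covers 4:u
9(u) covers 7:r, 8:t
floor of heap: 0:t, 1:r
completions by unplaced set U, small U first (add the entries for U minus each lowest piece of U):
  |U|=1: {9}:1
  |U|=2: {7,9}:1  {8,9}:1
  |U|=3: {6,7,9}:1  {7,8,9}:2
  |U|=4: {5,6,7,9}:1  {6,7,8,9}:3
  |U|=5: {5,6,7,8,9}:4
  |U|=6: {4,5,6,7,8,9}:4
  |U|=7: {2,4,5,6,7,8,9}:4  {3,4,5,6,7,8,9}:4
  |U|=8: {0,2,4,5,6,7,8,9}:4  {1,3,4,5,6,7,8,9}:4  {2,3,4,5,6,7,8,9}:8
  start at 0(t): 12
  start at 1(r): 12
sum over floor = 24

24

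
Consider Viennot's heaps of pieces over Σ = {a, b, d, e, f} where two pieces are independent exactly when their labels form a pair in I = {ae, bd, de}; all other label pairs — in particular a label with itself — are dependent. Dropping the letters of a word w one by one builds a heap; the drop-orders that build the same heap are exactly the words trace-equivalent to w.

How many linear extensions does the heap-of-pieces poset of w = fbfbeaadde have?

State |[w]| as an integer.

piece 0:f — minimal
piece 1:b rests on {0:f}
piece 2:f rests on {1:b}
piece 3:b rests on {2:f}
piece 4:e rests on {3:b}
piece 5:a rests on {3:b}
piece 6:a rests on {5:a}
piece 7:d rests on {6:a}
piece 8:d rests on {7:d}
piece 9:e rests on {4:e}
minimal pieces: {0:f}
ways to finish when only these pieces remain (= sum over removing one remaining piece with nothing left below it):
  1 left: {8}→1  {9}→1
  2 left: {4,9}→1  {7,8}→1  {8,9}→2
  3 left: {4,8,9}→3  {6,7,8}→1  {7,8,9}→3
  4 left: {4,7,8,9}→6  {5,6,7,8}→1  {6,7,8,9}→4
  5 left: {4,6,7,8,9}→10  {5,6,7,8,9}→5
  6 left: {4,5,6,7,8,9}→15
  7 left: {3,4,5,6,7,8,9}→15
  8 left: {2,3,4,5,6,7,8,9}→15
  placing 0:f first → 15 extensions

15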